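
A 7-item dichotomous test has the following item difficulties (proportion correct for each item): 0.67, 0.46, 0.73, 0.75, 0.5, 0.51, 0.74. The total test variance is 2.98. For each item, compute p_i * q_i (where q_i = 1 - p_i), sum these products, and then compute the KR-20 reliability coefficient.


For each item, compute p_i * q_i:
  Item 1: 0.67 * 0.33 = 0.2211
  Item 2: 0.46 * 0.54 = 0.2484
  Item 3: 0.73 * 0.27 = 0.1971
  Item 4: 0.75 * 0.25 = 0.1875
  Item 5: 0.5 * 0.5 = 0.25
  Item 6: 0.51 * 0.49 = 0.2499
  Item 7: 0.74 * 0.26 = 0.1924
Sum(p_i * q_i) = 0.2211 + 0.2484 + 0.1971 + 0.1875 + 0.25 + 0.2499 + 0.1924 = 1.5464
KR-20 = (k/(k-1)) * (1 - Sum(p_i*q_i) / Var_total)
= (7/6) * (1 - 1.5464/2.98)
= 1.1667 * 0.4811
KR-20 = 0.5613

0.5613


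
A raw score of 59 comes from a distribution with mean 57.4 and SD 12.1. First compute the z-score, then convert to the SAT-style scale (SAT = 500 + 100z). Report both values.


z = (X - mean) / SD = (59 - 57.4) / 12.1
z = 1.6 / 12.1
z = 0.1322
SAT-scale = SAT = 500 + 100z
Carry z at full precision (z = 1.6 / 12.1) into the conversion:
SAT-scale = 500 + 100 * (1.6 / 12.1) = 500 + 160 / 12.1
SAT-scale = 500 + 13.2231
SAT-scale = 513.2231

513.2231


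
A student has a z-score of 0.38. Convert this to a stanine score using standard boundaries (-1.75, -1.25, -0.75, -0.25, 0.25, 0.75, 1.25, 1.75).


Stanine boundaries: [-1.75, -1.25, -0.75, -0.25, 0.25, 0.75, 1.25, 1.75]
z = 0.38
Check each boundary:
  z >= -1.75 -> could be stanine 2
  z >= -1.25 -> could be stanine 3
  z >= -0.75 -> could be stanine 4
  z >= -0.25 -> could be stanine 5
  z >= 0.25 -> could be stanine 6
  z < 0.75
  z < 1.25
  z < 1.75
Highest qualifying boundary gives stanine = 6

6


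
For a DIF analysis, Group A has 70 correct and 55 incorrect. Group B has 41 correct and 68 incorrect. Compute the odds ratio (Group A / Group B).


Odds_A = 70/55 = 1.2727
Odds_B = 41/68 = 0.6029
OR = Odds_A / Odds_B = 1.2727 / 0.6029
Exactly, OR = (70 * 68) / (55 * 41) = 4760 / 2255
OR = 2.1109

2.1109


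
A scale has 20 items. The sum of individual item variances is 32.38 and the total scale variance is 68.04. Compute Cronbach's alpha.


alpha = (k/(k-1)) * (1 - sum(si^2)/s_total^2)
= (20/19) * (1 - 32.38/68.04)
alpha = 0.5517

0.5517


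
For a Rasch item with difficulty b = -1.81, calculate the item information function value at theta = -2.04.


P = 1/(1+exp(-(-2.04--1.81))) = 0.4428
I = P*(1-P) = 0.4428 * 0.5572
I = 0.2467

0.2467


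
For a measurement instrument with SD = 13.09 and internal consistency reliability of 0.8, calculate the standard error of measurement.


SEM = SD * sqrt(1 - rxx)
SEM = 13.09 * sqrt(1 - 0.8)
SEM = 13.09 * sqrt(0.2) = 13.09 * 0.447214
SEM = 5.854

5.854


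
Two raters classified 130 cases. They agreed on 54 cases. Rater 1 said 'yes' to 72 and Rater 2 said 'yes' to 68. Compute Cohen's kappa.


P_o = 54/130 = 0.415385
P_e = (72*68 + 58*62) / 16900 = 0.502485
kappa = (P_o - P_e) / (1 - P_e)
kappa = (0.415385 - 0.502485) / (1 - 0.502485)
kappa = -0.1751

-0.1751


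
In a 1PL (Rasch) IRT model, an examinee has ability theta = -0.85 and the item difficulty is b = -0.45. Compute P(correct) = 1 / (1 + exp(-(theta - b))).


theta - b = -0.85 - -0.45 = -0.4
exp(-(theta - b)) = exp(0.4) = 1.4918
P = 1 / (1 + 1.4918)
P = 0.4013

0.4013


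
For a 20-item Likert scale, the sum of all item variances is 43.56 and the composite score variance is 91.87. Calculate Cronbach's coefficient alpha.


alpha = (k/(k-1)) * (1 - sum(si^2)/s_total^2)
= (20/19) * (1 - 43.56/91.87)
alpha = 0.5535

0.5535


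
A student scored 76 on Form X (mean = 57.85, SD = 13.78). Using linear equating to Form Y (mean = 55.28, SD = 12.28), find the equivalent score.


slope = SD_Y / SD_X = 12.28 / 13.78 ~ 0.8911
intercept = mean_Y - slope * mean_X = 55.28 - (12.28 / 13.78) * 57.85 ~ 3.7272
Y = slope * X + intercept. To avoid rounding drift from the rounded slope/intercept, evaluate the equivalent form Y = mean_Y + SD_Y * (X - mean_X) / SD_X at full precision:
Y = 55.28 + 12.28 * (76 - 57.85) / 13.78
Y = 55.28 + 12.28 * 18.15 / 13.78
Y = 55.28 + 222.882 / 13.78
Y = 55.28 + 16.1743
Y = 71.4543

71.4543


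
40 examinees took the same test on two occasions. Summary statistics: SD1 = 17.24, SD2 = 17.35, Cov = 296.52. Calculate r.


r = cov(X,Y) / (SD_X * SD_Y)
r = 296.52 / (17.24 * 17.35)
r = 296.52 / 299.114
r = 0.9913

0.9913


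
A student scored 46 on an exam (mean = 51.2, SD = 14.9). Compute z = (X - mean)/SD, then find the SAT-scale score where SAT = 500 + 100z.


z = (X - mean) / SD = (46 - 51.2) / 14.9
z = -5.2 / 14.9
z = -0.349
SAT-scale = SAT = 500 + 100z
Carry z at full precision (z = -5.2 / 14.9) into the conversion:
SAT-scale = 500 + 100 * (-5.2 / 14.9) = 500 + -520 / 14.9
SAT-scale = 500 + -34.8993
SAT-scale = 465.1007

465.1007


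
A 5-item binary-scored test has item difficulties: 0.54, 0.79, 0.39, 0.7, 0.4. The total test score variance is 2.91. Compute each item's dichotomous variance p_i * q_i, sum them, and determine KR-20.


For each item, compute p_i * q_i:
  Item 1: 0.54 * 0.46 = 0.2484
  Item 2: 0.79 * 0.21 = 0.1659
  Item 3: 0.39 * 0.61 = 0.2379
  Item 4: 0.7 * 0.3 = 0.21
  Item 5: 0.4 * 0.6 = 0.24
Sum(p_i * q_i) = 0.2484 + 0.1659 + 0.2379 + 0.21 + 0.24 = 1.1022
KR-20 = (k/(k-1)) * (1 - Sum(p_i*q_i) / Var_total)
= (5/4) * (1 - 1.1022/2.91)
= 1.25 * 0.6212
KR-20 = 0.7765

0.7765


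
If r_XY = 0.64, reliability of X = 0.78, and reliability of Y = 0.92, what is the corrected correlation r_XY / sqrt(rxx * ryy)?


r_corrected = rxy / sqrt(rxx * ryy)
= 0.64 / sqrt(0.78 * 0.92)
= 0.64 / sqrt(0.7176)
= 0.64 / 0.847113
r_corrected = 0.7555

0.7555


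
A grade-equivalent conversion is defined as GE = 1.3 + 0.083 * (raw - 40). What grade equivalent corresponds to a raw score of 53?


raw - median = 53 - 40 = 13
slope * diff = 0.083 * 13 = 1.079
GE = 1.3 + 1.079
GE = 2.379

2.379


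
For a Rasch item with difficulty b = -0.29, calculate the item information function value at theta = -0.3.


P = 1/(1+exp(-(-0.3--0.29))) = 0.4975
I = P*(1-P) = 0.4975 * 0.5025
I = 0.25

0.25


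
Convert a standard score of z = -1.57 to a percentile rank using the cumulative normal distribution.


CDF(z) = 0.5 * (1 + erf(z/sqrt(2)))
erf(-1.1102) = -0.8836
CDF = 0.0582
Percentile rank = 0.0582 * 100 = 5.82

5.82


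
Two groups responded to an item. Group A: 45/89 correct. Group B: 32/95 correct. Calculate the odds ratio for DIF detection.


Odds_A = 45/44 = 1.0227
Odds_B = 32/63 = 0.5079
OR = Odds_A / Odds_B = 1.0227 / 0.5079
Exactly, OR = (45 * 63) / (44 * 32) = 2835 / 1408
OR = 2.0135

2.0135


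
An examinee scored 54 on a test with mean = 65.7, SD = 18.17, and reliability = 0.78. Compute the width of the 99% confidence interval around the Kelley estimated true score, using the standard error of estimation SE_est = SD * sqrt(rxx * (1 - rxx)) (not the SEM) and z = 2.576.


True score estimate = 0.78*54 + 0.22*65.7 = 56.574
SE_est = SD * sqrt(rxx * (1 - rxx)) = 18.17 * sqrt(0.78 * 0.22) = 18.17 * sqrt(0.1716) = 7.526855
CI = T_est +/- z * SE_est, so width = 2 * z * SE_est = 2 * 2.576 * 7.526855
Width = 38.7784

38.7784


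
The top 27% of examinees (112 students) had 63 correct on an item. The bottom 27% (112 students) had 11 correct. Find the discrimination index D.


p_upper = 63/112 = 0.5625
p_lower = 11/112 = 0.0982
D = 0.5625 - 0.0982 = 0.4643

0.4643


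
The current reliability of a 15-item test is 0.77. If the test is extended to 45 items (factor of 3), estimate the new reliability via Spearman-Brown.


r_new = (n * rxx) / (1 + (n-1) * rxx)
r_new = (3 * 0.77) / (1 + 2 * 0.77)
r_new = 2.31 / 2.54
r_new = 0.9094

0.9094


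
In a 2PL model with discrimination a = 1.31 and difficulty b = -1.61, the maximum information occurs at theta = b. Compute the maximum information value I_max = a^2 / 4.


For 2PL, max info at theta = b = -1.61
I_max = a^2 / 4 = 1.31^2 / 4
= 1.7161 / 4
I_max = 0.429

0.429


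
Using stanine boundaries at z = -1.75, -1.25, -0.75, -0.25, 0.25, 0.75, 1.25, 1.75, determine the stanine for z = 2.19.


Stanine boundaries: [-1.75, -1.25, -0.75, -0.25, 0.25, 0.75, 1.25, 1.75]
z = 2.19
Check each boundary:
  z >= -1.75 -> could be stanine 2
  z >= -1.25 -> could be stanine 3
  z >= -0.75 -> could be stanine 4
  z >= -0.25 -> could be stanine 5
  z >= 0.25 -> could be stanine 6
  z >= 0.75 -> could be stanine 7
  z >= 1.25 -> could be stanine 8
  z >= 1.75 -> could be stanine 9
Highest qualifying boundary gives stanine = 9

9


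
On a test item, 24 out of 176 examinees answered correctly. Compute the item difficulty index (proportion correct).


Item difficulty p = number correct / total examinees
p = 24 / 176
p = 0.1364

0.1364


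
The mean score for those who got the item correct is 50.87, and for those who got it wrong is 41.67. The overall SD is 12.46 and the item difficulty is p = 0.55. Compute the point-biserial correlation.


q = 1 - p = 0.45
rpb = ((M1 - M0) / SD) * sqrt(p * q)
rpb = ((50.87 - 41.67) / 12.46) * sqrt(0.55 * 0.45)
rpb = 0.3673

0.3673


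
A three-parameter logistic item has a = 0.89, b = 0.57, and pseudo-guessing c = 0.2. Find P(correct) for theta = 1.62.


logit = 0.89*(1.62 - 0.57) = 0.9345
P* = 1/(1 + exp(-0.9345)) = 0.718
P = 0.2 + (1 - 0.2) * 0.718
P = 0.7744

0.7744


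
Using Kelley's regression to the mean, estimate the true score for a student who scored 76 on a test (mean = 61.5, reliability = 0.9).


T_est = rxx * X + (1 - rxx) * mean
T_est = 0.9 * 76 + 0.1 * 61.5
T_est = 68.4 + 6.15
T_est = 74.55

74.55


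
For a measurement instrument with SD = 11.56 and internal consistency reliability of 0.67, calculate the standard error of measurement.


SEM = SD * sqrt(1 - rxx)
SEM = 11.56 * sqrt(1 - 0.67)
SEM = 11.56 * sqrt(0.33) = 11.56 * 0.574456
SEM = 6.6407

6.6407


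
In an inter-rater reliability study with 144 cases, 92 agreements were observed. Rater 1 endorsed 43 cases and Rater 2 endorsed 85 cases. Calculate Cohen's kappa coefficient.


P_o = 92/144 = 0.638889
P_e = (43*85 + 101*59) / 20736 = 0.463638
kappa = (P_o - P_e) / (1 - P_e)
kappa = (0.638889 - 0.463638) / (1 - 0.463638)
kappa = 0.3267

0.3267


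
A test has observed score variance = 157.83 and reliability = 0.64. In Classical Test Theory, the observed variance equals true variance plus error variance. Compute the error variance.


var_true = rxx * var_obs = 0.64 * 157.83 = 101.0112
var_error = var_obs - var_true
var_error = 157.83 - 101.0112
var_error = 56.8188

56.8188


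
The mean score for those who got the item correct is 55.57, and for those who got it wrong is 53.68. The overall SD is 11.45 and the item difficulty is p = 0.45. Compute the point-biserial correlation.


q = 1 - p = 0.55
rpb = ((M1 - M0) / SD) * sqrt(p * q)
rpb = ((55.57 - 53.68) / 11.45) * sqrt(0.45 * 0.55)
rpb = 0.0821

0.0821


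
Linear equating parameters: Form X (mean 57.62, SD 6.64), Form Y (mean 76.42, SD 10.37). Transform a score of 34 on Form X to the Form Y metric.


slope = SD_Y / SD_X = 10.37 / 6.64 ~ 1.5617
intercept = mean_Y - slope * mean_X = 76.42 - (10.37 / 6.64) * 57.62 ~ -13.5679
Y = slope * X + intercept. To avoid rounding drift from the rounded slope/intercept, evaluate the equivalent form Y = mean_Y + SD_Y * (X - mean_X) / SD_X at full precision:
Y = 76.42 + 10.37 * (34 - 57.62) / 6.64
Y = 76.42 - 10.37 * 23.62 / 6.64
Y = 76.42 - 244.9394 / 6.64
Y = 76.42 - 36.8885
Y = 39.5315

39.5315


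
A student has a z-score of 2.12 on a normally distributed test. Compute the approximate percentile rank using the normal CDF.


CDF(z) = 0.5 * (1 + erf(z/sqrt(2)))
erf(1.4991) = 0.966
CDF = 0.983
Percentile rank = 0.983 * 100 = 98.3

98.3


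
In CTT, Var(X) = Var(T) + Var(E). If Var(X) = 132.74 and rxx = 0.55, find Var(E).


var_true = rxx * var_obs = 0.55 * 132.74 = 73.007
var_error = var_obs - var_true
var_error = 132.74 - 73.007
var_error = 59.733

59.733


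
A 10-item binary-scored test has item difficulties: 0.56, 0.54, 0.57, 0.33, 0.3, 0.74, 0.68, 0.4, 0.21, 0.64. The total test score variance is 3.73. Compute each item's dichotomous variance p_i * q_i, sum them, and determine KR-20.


For each item, compute p_i * q_i:
  Item 1: 0.56 * 0.44 = 0.2464
  Item 2: 0.54 * 0.46 = 0.2484
  Item 3: 0.57 * 0.43 = 0.2451
  Item 4: 0.33 * 0.67 = 0.2211
  Item 5: 0.3 * 0.7 = 0.21
  Item 6: 0.74 * 0.26 = 0.1924
  Item 7: 0.68 * 0.32 = 0.2176
  Item 8: 0.4 * 0.6 = 0.24
  Item 9: 0.21 * 0.79 = 0.1659
  Item 10: 0.64 * 0.36 = 0.2304
Sum(p_i * q_i) = 0.2464 + 0.2484 + 0.2451 + 0.2211 + 0.21 + 0.1924 + 0.2176 + 0.24 + 0.1659 + 0.2304 = 2.2173
KR-20 = (k/(k-1)) * (1 - Sum(p_i*q_i) / Var_total)
= (10/9) * (1 - 2.2173/3.73)
= 1.1111 * 0.4055
KR-20 = 0.4506

0.4506


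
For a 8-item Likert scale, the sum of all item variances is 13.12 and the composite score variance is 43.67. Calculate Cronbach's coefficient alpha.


alpha = (k/(k-1)) * (1 - sum(si^2)/s_total^2)
= (8/7) * (1 - 13.12/43.67)
alpha = 0.7995

0.7995


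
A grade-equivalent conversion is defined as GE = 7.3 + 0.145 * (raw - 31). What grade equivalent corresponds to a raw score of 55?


raw - median = 55 - 31 = 24
slope * diff = 0.145 * 24 = 3.48
GE = 7.3 + 3.48
GE = 10.78

10.78


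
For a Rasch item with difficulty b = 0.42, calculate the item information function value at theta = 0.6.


P = 1/(1+exp(-(0.6-0.42))) = 0.5449
I = P*(1-P) = 0.5449 * 0.4551
I = 0.248

0.248


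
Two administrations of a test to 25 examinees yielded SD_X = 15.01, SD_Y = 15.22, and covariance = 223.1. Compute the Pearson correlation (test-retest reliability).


r = cov(X,Y) / (SD_X * SD_Y)
r = 223.1 / (15.01 * 15.22)
r = 223.1 / 228.4522
r = 0.9766

0.9766


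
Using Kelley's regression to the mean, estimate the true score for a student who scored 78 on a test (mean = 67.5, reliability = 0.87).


T_est = rxx * X + (1 - rxx) * mean
T_est = 0.87 * 78 + 0.13 * 67.5
T_est = 67.86 + 8.775
T_est = 76.635

76.635


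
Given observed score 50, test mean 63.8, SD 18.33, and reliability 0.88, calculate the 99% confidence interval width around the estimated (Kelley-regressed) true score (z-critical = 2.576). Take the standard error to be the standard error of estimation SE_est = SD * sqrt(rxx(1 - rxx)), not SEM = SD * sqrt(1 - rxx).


True score estimate = 0.88*50 + 0.12*63.8 = 51.656
SE_est = SD * sqrt(rxx * (1 - rxx)) = 18.33 * sqrt(0.88 * 0.12) = 18.33 * sqrt(0.1056) = 5.956545
CI = T_est +/- z * SE_est, so width = 2 * z * SE_est = 2 * 2.576 * 5.956545
Width = 30.6881

30.6881


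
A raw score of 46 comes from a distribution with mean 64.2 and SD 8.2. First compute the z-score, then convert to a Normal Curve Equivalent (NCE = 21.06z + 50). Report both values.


z = (X - mean) / SD = (46 - 64.2) / 8.2
z = -18.2 / 8.2
z = -2.2195
NCE = NCE = 21.06z + 50
Carry z at full precision (z = -18.2 / 8.2) into the conversion:
NCE = 21.06 * (-18.2 / 8.2) + 50 = -383.292 / 8.2 + 50
NCE = -46.7429 + 50
NCE = 3.2571

3.2571


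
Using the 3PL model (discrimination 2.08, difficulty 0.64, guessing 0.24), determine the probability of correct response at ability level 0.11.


logit = 2.08*(0.11 - 0.64) = -1.1024
P* = 1/(1 + exp(--1.1024)) = 0.2493
P = 0.24 + (1 - 0.24) * 0.2493
P = 0.4295

0.4295


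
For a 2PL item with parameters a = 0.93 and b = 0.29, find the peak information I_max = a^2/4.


For 2PL, max info at theta = b = 0.29
I_max = a^2 / 4 = 0.93^2 / 4
= 0.8649 / 4
I_max = 0.2162

0.2162


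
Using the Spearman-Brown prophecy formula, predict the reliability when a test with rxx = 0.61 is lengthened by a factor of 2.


r_new = (n * rxx) / (1 + (n-1) * rxx)
r_new = (2 * 0.61) / (1 + 1 * 0.61)
r_new = 1.22 / 1.61
r_new = 0.7578

0.7578


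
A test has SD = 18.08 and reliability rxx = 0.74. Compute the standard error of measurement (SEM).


SEM = SD * sqrt(1 - rxx)
SEM = 18.08 * sqrt(1 - 0.74)
SEM = 18.08 * sqrt(0.26) = 18.08 * 0.509902
SEM = 9.219

9.219


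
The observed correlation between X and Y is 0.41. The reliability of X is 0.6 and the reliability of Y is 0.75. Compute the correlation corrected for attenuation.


r_corrected = rxy / sqrt(rxx * ryy)
= 0.41 / sqrt(0.6 * 0.75)
= 0.41 / sqrt(0.45)
= 0.41 / 0.67082
r_corrected = 0.6112

0.6112


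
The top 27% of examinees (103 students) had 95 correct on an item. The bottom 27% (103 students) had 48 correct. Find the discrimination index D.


p_upper = 95/103 = 0.9223
p_lower = 48/103 = 0.466
D = 0.9223 - 0.466 = 0.4563

0.4563


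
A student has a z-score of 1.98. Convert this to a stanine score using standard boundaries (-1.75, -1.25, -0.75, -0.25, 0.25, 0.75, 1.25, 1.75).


Stanine boundaries: [-1.75, -1.25, -0.75, -0.25, 0.25, 0.75, 1.25, 1.75]
z = 1.98
Check each boundary:
  z >= -1.75 -> could be stanine 2
  z >= -1.25 -> could be stanine 3
  z >= -0.75 -> could be stanine 4
  z >= -0.25 -> could be stanine 5
  z >= 0.25 -> could be stanine 6
  z >= 0.75 -> could be stanine 7
  z >= 1.25 -> could be stanine 8
  z >= 1.75 -> could be stanine 9
Highest qualifying boundary gives stanine = 9

9


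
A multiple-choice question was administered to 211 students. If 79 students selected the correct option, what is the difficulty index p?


Item difficulty p = number correct / total examinees
p = 79 / 211
p = 0.3744

0.3744


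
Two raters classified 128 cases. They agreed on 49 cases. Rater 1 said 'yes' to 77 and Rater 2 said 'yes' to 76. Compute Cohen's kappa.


P_o = 49/128 = 0.382812
P_e = (77*76 + 51*52) / 16384 = 0.519043
kappa = (P_o - P_e) / (1 - P_e)
kappa = (0.382812 - 0.519043) / (1 - 0.519043)
kappa = -0.2832

-0.2832


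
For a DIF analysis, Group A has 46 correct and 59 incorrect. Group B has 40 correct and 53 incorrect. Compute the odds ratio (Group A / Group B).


Odds_A = 46/59 = 0.7797
Odds_B = 40/53 = 0.7547
OR = Odds_A / Odds_B = 0.7797 / 0.7547
Exactly, OR = (46 * 53) / (59 * 40) = 2438 / 2360
OR = 1.0331

1.0331


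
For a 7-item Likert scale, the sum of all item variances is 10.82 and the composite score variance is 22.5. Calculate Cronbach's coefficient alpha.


alpha = (k/(k-1)) * (1 - sum(si^2)/s_total^2)
= (7/6) * (1 - 10.82/22.5)
alpha = 0.6056

0.6056


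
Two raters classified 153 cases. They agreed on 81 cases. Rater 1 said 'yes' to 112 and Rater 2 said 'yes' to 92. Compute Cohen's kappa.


P_o = 81/153 = 0.529412
P_e = (112*92 + 41*61) / 23409 = 0.547012
kappa = (P_o - P_e) / (1 - P_e)
kappa = (0.529412 - 0.547012) / (1 - 0.547012)
kappa = -0.0389

-0.0389


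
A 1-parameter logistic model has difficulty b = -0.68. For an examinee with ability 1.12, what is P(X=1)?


theta - b = 1.12 - -0.68 = 1.8
exp(-(theta - b)) = exp(-1.8) = 0.1653
P = 1 / (1 + 0.1653)
P = 0.8581

0.8581


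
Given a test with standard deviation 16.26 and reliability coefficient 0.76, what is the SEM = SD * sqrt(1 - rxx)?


SEM = SD * sqrt(1 - rxx)
SEM = 16.26 * sqrt(1 - 0.76)
SEM = 16.26 * sqrt(0.24) = 16.26 * 0.489898
SEM = 7.9657

7.9657


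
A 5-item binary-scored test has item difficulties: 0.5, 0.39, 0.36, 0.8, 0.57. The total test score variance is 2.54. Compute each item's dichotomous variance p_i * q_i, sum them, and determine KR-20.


For each item, compute p_i * q_i:
  Item 1: 0.5 * 0.5 = 0.25
  Item 2: 0.39 * 0.61 = 0.2379
  Item 3: 0.36 * 0.64 = 0.2304
  Item 4: 0.8 * 0.2 = 0.16
  Item 5: 0.57 * 0.43 = 0.2451
Sum(p_i * q_i) = 0.25 + 0.2379 + 0.2304 + 0.16 + 0.2451 = 1.1234
KR-20 = (k/(k-1)) * (1 - Sum(p_i*q_i) / Var_total)
= (5/4) * (1 - 1.1234/2.54)
= 1.25 * 0.5577
KR-20 = 0.6971

0.6971


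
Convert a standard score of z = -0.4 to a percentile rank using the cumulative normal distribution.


CDF(z) = 0.5 * (1 + erf(z/sqrt(2)))
erf(-0.2828) = -0.3108
CDF = 0.3446
Percentile rank = 0.3446 * 100 = 34.46

34.46


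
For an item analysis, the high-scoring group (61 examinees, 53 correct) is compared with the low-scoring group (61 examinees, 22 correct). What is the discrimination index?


p_upper = 53/61 = 0.8689
p_lower = 22/61 = 0.3607
D = 0.8689 - 0.3607 = 0.5082

0.5082


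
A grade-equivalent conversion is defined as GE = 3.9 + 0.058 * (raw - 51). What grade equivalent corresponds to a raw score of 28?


raw - median = 28 - 51 = -23
slope * diff = 0.058 * -23 = -1.334
GE = 3.9 + -1.334
GE = 2.566

2.566


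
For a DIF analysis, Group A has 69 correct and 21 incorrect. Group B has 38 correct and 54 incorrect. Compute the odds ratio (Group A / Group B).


Odds_A = 69/21 = 3.2857
Odds_B = 38/54 = 0.7037
OR = Odds_A / Odds_B = 3.2857 / 0.7037
Exactly, OR = (69 * 54) / (21 * 38) = 3726 / 798
OR = 4.6692

4.6692


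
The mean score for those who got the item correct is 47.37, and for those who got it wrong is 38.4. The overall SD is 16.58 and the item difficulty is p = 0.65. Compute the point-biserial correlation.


q = 1 - p = 0.35
rpb = ((M1 - M0) / SD) * sqrt(p * q)
rpb = ((47.37 - 38.4) / 16.58) * sqrt(0.65 * 0.35)
rpb = 0.258

0.258


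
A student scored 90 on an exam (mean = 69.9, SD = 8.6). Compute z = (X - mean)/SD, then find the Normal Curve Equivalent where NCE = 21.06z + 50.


z = (X - mean) / SD = (90 - 69.9) / 8.6
z = 20.1 / 8.6
z = 2.3372
NCE = NCE = 21.06z + 50
Carry z at full precision (z = 20.1 / 8.6) into the conversion:
NCE = 21.06 * (20.1 / 8.6) + 50 = 423.306 / 8.6 + 50
NCE = 49.2216 + 50
NCE = 99.2216

99.2216


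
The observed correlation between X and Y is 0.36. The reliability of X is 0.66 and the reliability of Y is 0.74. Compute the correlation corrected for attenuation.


r_corrected = rxy / sqrt(rxx * ryy)
= 0.36 / sqrt(0.66 * 0.74)
= 0.36 / sqrt(0.4884)
= 0.36 / 0.698856
r_corrected = 0.5151

0.5151


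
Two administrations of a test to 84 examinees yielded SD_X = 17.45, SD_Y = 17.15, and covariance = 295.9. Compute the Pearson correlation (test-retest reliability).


r = cov(X,Y) / (SD_X * SD_Y)
r = 295.9 / (17.45 * 17.15)
r = 295.9 / 299.2675
r = 0.9887

0.9887


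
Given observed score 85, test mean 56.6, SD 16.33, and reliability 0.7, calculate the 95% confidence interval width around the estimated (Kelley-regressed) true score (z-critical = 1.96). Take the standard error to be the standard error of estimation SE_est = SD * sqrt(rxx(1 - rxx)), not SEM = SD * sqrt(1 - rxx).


True score estimate = 0.7*85 + 0.3*56.6 = 76.48
SE_est = SD * sqrt(rxx * (1 - rxx)) = 16.33 * sqrt(0.7 * 0.3) = 16.33 * sqrt(0.21) = 7.483346
CI = T_est +/- z * SE_est, so width = 2 * z * SE_est = 2 * 1.96 * 7.483346
Width = 29.3347

29.3347


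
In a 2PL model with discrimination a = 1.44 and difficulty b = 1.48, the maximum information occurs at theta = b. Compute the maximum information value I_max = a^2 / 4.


For 2PL, max info at theta = b = 1.48
I_max = a^2 / 4 = 1.44^2 / 4
= 2.0736 / 4
I_max = 0.5184

0.5184


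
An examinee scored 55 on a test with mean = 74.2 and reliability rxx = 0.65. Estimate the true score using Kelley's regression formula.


T_est = rxx * X + (1 - rxx) * mean
T_est = 0.65 * 55 + 0.35 * 74.2
T_est = 35.75 + 25.97
T_est = 61.72

61.72


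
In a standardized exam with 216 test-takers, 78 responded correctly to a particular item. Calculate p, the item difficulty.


Item difficulty p = number correct / total examinees
p = 78 / 216
p = 0.3611

0.3611


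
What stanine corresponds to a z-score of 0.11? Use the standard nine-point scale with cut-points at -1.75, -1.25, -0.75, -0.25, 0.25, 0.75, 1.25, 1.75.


Stanine boundaries: [-1.75, -1.25, -0.75, -0.25, 0.25, 0.75, 1.25, 1.75]
z = 0.11
Check each boundary:
  z >= -1.75 -> could be stanine 2
  z >= -1.25 -> could be stanine 3
  z >= -0.75 -> could be stanine 4
  z >= -0.25 -> could be stanine 5
  z < 0.25
  z < 0.75
  z < 1.25
  z < 1.75
Highest qualifying boundary gives stanine = 5

5


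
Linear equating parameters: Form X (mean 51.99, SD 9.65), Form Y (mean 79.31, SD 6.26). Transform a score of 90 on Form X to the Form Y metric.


slope = SD_Y / SD_X = 6.26 / 9.65 ~ 0.6487
intercept = mean_Y - slope * mean_X = 79.31 - (6.26 / 9.65) * 51.99 ~ 45.5838
Y = slope * X + intercept. To avoid rounding drift from the rounded slope/intercept, evaluate the equivalent form Y = mean_Y + SD_Y * (X - mean_X) / SD_X at full precision:
Y = 79.31 + 6.26 * (90 - 51.99) / 9.65
Y = 79.31 + 6.26 * 38.01 / 9.65
Y = 79.31 + 237.9426 / 9.65
Y = 79.31 + 24.6573
Y = 103.9673

103.9673


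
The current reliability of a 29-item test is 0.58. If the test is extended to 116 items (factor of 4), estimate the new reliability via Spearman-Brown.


r_new = (n * rxx) / (1 + (n-1) * rxx)
r_new = (4 * 0.58) / (1 + 3 * 0.58)
r_new = 2.32 / 2.74
r_new = 0.8467

0.8467


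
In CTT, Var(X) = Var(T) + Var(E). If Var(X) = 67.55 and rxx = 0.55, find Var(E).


var_true = rxx * var_obs = 0.55 * 67.55 = 37.1525
var_error = var_obs - var_true
var_error = 67.55 - 37.1525
var_error = 30.3975

30.3975


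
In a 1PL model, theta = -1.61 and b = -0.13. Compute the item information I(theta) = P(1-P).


P = 1/(1+exp(-(-1.61--0.13))) = 0.1854
I = P*(1-P) = 0.1854 * 0.8146
I = 0.151

0.151


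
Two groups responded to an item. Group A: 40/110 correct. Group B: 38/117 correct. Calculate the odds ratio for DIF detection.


Odds_A = 40/70 = 0.5714
Odds_B = 38/79 = 0.481
OR = Odds_A / Odds_B = 0.5714 / 0.481
Exactly, OR = (40 * 79) / (70 * 38) = 3160 / 2660
OR = 1.188

1.188


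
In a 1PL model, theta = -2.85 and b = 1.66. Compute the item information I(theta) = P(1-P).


P = 1/(1+exp(-(-2.85-1.66))) = 0.0109
I = P*(1-P) = 0.0109 * 0.9891
I = 0.0108

0.0108


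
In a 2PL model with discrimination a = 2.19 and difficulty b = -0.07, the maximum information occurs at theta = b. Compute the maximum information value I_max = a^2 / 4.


For 2PL, max info at theta = b = -0.07
I_max = a^2 / 4 = 2.19^2 / 4
= 4.7961 / 4
I_max = 1.199

1.199


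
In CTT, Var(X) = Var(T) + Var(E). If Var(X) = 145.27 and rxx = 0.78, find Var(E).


var_true = rxx * var_obs = 0.78 * 145.27 = 113.3106
var_error = var_obs - var_true
var_error = 145.27 - 113.3106
var_error = 31.9594

31.9594


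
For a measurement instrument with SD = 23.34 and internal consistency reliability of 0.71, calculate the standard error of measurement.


SEM = SD * sqrt(1 - rxx)
SEM = 23.34 * sqrt(1 - 0.71)
SEM = 23.34 * sqrt(0.29) = 23.34 * 0.538516
SEM = 12.569

12.569


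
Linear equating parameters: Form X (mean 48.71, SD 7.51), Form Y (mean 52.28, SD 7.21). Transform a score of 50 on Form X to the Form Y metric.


slope = SD_Y / SD_X = 7.21 / 7.51 ~ 0.9601
intercept = mean_Y - slope * mean_X = 52.28 - (7.21 / 7.51) * 48.71 ~ 5.5158
Y = slope * X + intercept. To avoid rounding drift from the rounded slope/intercept, evaluate the equivalent form Y = mean_Y + SD_Y * (X - mean_X) / SD_X at full precision:
Y = 52.28 + 7.21 * (50 - 48.71) / 7.51
Y = 52.28 + 7.21 * 1.29 / 7.51
Y = 52.28 + 9.3009 / 7.51
Y = 52.28 + 1.2385
Y = 53.5185

53.5185


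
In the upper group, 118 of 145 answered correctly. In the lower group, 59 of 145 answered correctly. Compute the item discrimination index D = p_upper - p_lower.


p_upper = 118/145 = 0.8138
p_lower = 59/145 = 0.4069
D = 0.8138 - 0.4069 = 0.4069

0.4069


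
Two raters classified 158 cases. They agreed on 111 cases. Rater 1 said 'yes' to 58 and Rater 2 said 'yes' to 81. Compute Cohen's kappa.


P_o = 111/158 = 0.702532
P_e = (58*81 + 100*77) / 24964 = 0.496635
kappa = (P_o - P_e) / (1 - P_e)
kappa = (0.702532 - 0.496635) / (1 - 0.496635)
kappa = 0.409

0.409


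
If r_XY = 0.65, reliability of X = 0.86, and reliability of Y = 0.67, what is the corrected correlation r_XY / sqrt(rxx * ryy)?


r_corrected = rxy / sqrt(rxx * ryy)
= 0.65 / sqrt(0.86 * 0.67)
= 0.65 / sqrt(0.5762)
= 0.65 / 0.759078
r_corrected = 0.8563

0.8563


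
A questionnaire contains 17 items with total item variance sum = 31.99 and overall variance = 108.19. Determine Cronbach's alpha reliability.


alpha = (k/(k-1)) * (1 - sum(si^2)/s_total^2)
= (17/16) * (1 - 31.99/108.19)
alpha = 0.7483

0.7483


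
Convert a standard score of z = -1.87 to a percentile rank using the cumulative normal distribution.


CDF(z) = 0.5 * (1 + erf(z/sqrt(2)))
erf(-1.3223) = -0.9385
CDF = 0.0307
Percentile rank = 0.0307 * 100 = 3.07

3.07


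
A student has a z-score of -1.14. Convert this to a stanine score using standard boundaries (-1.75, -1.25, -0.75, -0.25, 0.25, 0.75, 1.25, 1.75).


Stanine boundaries: [-1.75, -1.25, -0.75, -0.25, 0.25, 0.75, 1.25, 1.75]
z = -1.14
Check each boundary:
  z >= -1.75 -> could be stanine 2
  z >= -1.25 -> could be stanine 3
  z < -0.75
  z < -0.25
  z < 0.25
  z < 0.75
  z < 1.25
  z < 1.75
Highest qualifying boundary gives stanine = 3

3


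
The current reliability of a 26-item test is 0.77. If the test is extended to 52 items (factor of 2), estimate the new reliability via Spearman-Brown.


r_new = (n * rxx) / (1 + (n-1) * rxx)
r_new = (2 * 0.77) / (1 + 1 * 0.77)
r_new = 1.54 / 1.77
r_new = 0.8701

0.8701


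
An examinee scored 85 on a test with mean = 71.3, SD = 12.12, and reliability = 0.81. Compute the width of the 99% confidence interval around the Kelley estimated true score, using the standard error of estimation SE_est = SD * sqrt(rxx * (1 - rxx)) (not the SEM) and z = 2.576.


True score estimate = 0.81*85 + 0.19*71.3 = 82.397
SE_est = SD * sqrt(rxx * (1 - rxx)) = 12.12 * sqrt(0.81 * 0.19) = 12.12 * sqrt(0.1539) = 4.754687
CI = T_est +/- z * SE_est, so width = 2 * z * SE_est = 2 * 2.576 * 4.754687
Width = 24.4961

24.4961


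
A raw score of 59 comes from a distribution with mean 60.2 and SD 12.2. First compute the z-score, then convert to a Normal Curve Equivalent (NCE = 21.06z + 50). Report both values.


z = (X - mean) / SD = (59 - 60.2) / 12.2
z = -1.2 / 12.2
z = -0.0984
NCE = NCE = 21.06z + 50
Carry z at full precision (z = -1.2 / 12.2) into the conversion:
NCE = 21.06 * (-1.2 / 12.2) + 50 = -25.272 / 12.2 + 50
NCE = -2.0715 + 50
NCE = 47.9285

47.9285


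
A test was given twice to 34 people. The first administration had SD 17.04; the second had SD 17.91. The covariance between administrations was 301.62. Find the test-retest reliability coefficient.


r = cov(X,Y) / (SD_X * SD_Y)
r = 301.62 / (17.04 * 17.91)
r = 301.62 / 305.1864
r = 0.9883

0.9883


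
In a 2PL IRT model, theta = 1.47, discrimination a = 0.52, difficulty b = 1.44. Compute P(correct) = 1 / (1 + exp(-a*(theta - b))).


a*(theta - b) = 0.52 * (1.47 - 1.44) = 0.0156
exp(-0.0156) = 0.9845
P = 1 / (1 + 0.9845)
P = 0.5039

0.5039


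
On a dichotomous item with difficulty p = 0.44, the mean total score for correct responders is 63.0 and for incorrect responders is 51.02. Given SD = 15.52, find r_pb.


q = 1 - p = 0.56
rpb = ((M1 - M0) / SD) * sqrt(p * q)
rpb = ((63.0 - 51.02) / 15.52) * sqrt(0.44 * 0.56)
rpb = 0.3832

0.3832


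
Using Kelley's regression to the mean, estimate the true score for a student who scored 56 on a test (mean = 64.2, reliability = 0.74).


T_est = rxx * X + (1 - rxx) * mean
T_est = 0.74 * 56 + 0.26 * 64.2
T_est = 41.44 + 16.692
T_est = 58.132

58.132


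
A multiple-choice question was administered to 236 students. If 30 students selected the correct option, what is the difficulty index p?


Item difficulty p = number correct / total examinees
p = 30 / 236
p = 0.1271

0.1271


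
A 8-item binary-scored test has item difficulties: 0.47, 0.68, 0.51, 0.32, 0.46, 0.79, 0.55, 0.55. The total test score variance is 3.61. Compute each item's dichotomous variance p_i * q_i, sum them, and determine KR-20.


For each item, compute p_i * q_i:
  Item 1: 0.47 * 0.53 = 0.2491
  Item 2: 0.68 * 0.32 = 0.2176
  Item 3: 0.51 * 0.49 = 0.2499
  Item 4: 0.32 * 0.68 = 0.2176
  Item 5: 0.46 * 0.54 = 0.2484
  Item 6: 0.79 * 0.21 = 0.1659
  Item 7: 0.55 * 0.45 = 0.2475
  Item 8: 0.55 * 0.45 = 0.2475
Sum(p_i * q_i) = 0.2491 + 0.2176 + 0.2499 + 0.2176 + 0.2484 + 0.1659 + 0.2475 + 0.2475 = 1.8435
KR-20 = (k/(k-1)) * (1 - Sum(p_i*q_i) / Var_total)
= (8/7) * (1 - 1.8435/3.61)
= 1.1429 * 0.4893
KR-20 = 0.5592

0.5592


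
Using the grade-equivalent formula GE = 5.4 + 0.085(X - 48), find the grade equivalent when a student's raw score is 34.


raw - median = 34 - 48 = -14
slope * diff = 0.085 * -14 = -1.19
GE = 5.4 + -1.19
GE = 4.21

4.21


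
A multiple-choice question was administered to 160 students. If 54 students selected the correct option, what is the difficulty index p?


Item difficulty p = number correct / total examinees
p = 54 / 160
p = 0.3375

0.3375


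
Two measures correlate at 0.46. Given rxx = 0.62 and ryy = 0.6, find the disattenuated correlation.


r_corrected = rxy / sqrt(rxx * ryy)
= 0.46 / sqrt(0.62 * 0.6)
= 0.46 / sqrt(0.372)
= 0.46 / 0.609918
r_corrected = 0.7542

0.7542


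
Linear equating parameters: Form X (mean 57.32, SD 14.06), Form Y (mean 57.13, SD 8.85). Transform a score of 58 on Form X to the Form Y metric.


slope = SD_Y / SD_X = 8.85 / 14.06 ~ 0.6294
intercept = mean_Y - slope * mean_X = 57.13 - (8.85 / 14.06) * 57.32 ~ 21.0502
Y = slope * X + intercept. To avoid rounding drift from the rounded slope/intercept, evaluate the equivalent form Y = mean_Y + SD_Y * (X - mean_X) / SD_X at full precision:
Y = 57.13 + 8.85 * (58 - 57.32) / 14.06
Y = 57.13 + 8.85 * 0.68 / 14.06
Y = 57.13 + 6.018 / 14.06
Y = 57.13 + 0.428
Y = 57.558

57.558


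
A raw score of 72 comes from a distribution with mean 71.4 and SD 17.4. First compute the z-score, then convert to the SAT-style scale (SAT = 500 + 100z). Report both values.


z = (X - mean) / SD = (72 - 71.4) / 17.4
z = 0.6 / 17.4
z = 0.0345
SAT-scale = SAT = 500 + 100z
Carry z at full precision (z = 0.6 / 17.4) into the conversion:
SAT-scale = 500 + 100 * (0.6 / 17.4) = 500 + 60 / 17.4
SAT-scale = 500 + 3.4483
SAT-scale = 503.4483

503.4483


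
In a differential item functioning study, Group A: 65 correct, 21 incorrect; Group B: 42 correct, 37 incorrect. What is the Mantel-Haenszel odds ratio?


Odds_A = 65/21 = 3.0952
Odds_B = 42/37 = 1.1351
OR = Odds_A / Odds_B = 3.0952 / 1.1351
Exactly, OR = (65 * 37) / (21 * 42) = 2405 / 882
OR = 2.7268

2.7268


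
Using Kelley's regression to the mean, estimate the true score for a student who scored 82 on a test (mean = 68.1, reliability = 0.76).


T_est = rxx * X + (1 - rxx) * mean
T_est = 0.76 * 82 + 0.24 * 68.1
T_est = 62.32 + 16.344
T_est = 78.664

78.664


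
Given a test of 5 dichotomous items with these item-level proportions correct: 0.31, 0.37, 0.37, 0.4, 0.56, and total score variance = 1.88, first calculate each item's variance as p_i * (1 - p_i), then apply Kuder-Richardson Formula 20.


For each item, compute p_i * q_i:
  Item 1: 0.31 * 0.69 = 0.2139
  Item 2: 0.37 * 0.63 = 0.2331
  Item 3: 0.37 * 0.63 = 0.2331
  Item 4: 0.4 * 0.6 = 0.24
  Item 5: 0.56 * 0.44 = 0.2464
Sum(p_i * q_i) = 0.2139 + 0.2331 + 0.2331 + 0.24 + 0.2464 = 1.1665
KR-20 = (k/(k-1)) * (1 - Sum(p_i*q_i) / Var_total)
= (5/4) * (1 - 1.1665/1.88)
= 1.25 * 0.3795
KR-20 = 0.4744

0.4744


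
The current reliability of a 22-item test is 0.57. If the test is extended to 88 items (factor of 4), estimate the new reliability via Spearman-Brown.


r_new = (n * rxx) / (1 + (n-1) * rxx)
r_new = (4 * 0.57) / (1 + 3 * 0.57)
r_new = 2.28 / 2.71
r_new = 0.8413

0.8413


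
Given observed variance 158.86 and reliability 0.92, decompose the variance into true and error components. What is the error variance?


var_true = rxx * var_obs = 0.92 * 158.86 = 146.1512
var_error = var_obs - var_true
var_error = 158.86 - 146.1512
var_error = 12.7088

12.7088


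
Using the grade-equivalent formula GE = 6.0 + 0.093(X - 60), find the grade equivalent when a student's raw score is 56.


raw - median = 56 - 60 = -4
slope * diff = 0.093 * -4 = -0.372
GE = 6.0 + -0.372
GE = 5.628

5.628


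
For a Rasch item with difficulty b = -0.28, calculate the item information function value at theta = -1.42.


P = 1/(1+exp(-(-1.42--0.28))) = 0.2423
I = P*(1-P) = 0.2423 * 0.7577
I = 0.1836

0.1836


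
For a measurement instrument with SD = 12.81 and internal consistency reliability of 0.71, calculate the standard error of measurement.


SEM = SD * sqrt(1 - rxx)
SEM = 12.81 * sqrt(1 - 0.71)
SEM = 12.81 * sqrt(0.29) = 12.81 * 0.538516
SEM = 6.8984

6.8984


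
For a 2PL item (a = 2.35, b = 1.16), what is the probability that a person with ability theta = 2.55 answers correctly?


a*(theta - b) = 2.35 * (2.55 - 1.16) = 3.2665
exp(-3.2665) = 0.0381
P = 1 / (1 + 0.0381)
P = 0.9633

0.9633


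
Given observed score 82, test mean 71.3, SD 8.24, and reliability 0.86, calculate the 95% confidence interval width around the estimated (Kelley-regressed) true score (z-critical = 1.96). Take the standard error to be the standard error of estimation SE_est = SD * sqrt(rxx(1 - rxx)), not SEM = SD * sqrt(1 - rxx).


True score estimate = 0.86*82 + 0.14*71.3 = 80.502
SE_est = SD * sqrt(rxx * (1 - rxx)) = 8.24 * sqrt(0.86 * 0.14) = 8.24 * sqrt(0.1204) = 2.859173
CI = T_est +/- z * SE_est, so width = 2 * z * SE_est = 2 * 1.96 * 2.859173
Width = 11.208

11.208


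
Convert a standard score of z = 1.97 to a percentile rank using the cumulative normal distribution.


CDF(z) = 0.5 * (1 + erf(z/sqrt(2)))
erf(1.393) = 0.9512
CDF = 0.9756
Percentile rank = 0.9756 * 100 = 97.56

97.56


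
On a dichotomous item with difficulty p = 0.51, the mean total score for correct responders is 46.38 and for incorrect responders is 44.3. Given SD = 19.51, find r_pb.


q = 1 - p = 0.49
rpb = ((M1 - M0) / SD) * sqrt(p * q)
rpb = ((46.38 - 44.3) / 19.51) * sqrt(0.51 * 0.49)
rpb = 0.0533

0.0533


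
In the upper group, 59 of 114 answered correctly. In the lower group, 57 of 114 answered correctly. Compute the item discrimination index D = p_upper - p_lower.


p_upper = 59/114 = 0.5175
p_lower = 57/114 = 0.5
D = 0.5175 - 0.5 = 0.0175

0.0175


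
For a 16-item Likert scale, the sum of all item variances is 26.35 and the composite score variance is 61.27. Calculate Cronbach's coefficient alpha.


alpha = (k/(k-1)) * (1 - sum(si^2)/s_total^2)
= (16/15) * (1 - 26.35/61.27)
alpha = 0.6079

0.6079


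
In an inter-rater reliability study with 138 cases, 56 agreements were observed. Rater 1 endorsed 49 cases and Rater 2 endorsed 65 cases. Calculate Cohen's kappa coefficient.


P_o = 56/138 = 0.405797
P_e = (49*65 + 89*73) / 19044 = 0.508402
kappa = (P_o - P_e) / (1 - P_e)
kappa = (0.405797 - 0.508402) / (1 - 0.508402)
kappa = -0.2087

-0.2087


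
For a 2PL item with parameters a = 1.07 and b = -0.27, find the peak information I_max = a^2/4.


For 2PL, max info at theta = b = -0.27
I_max = a^2 / 4 = 1.07^2 / 4
= 1.1449 / 4
I_max = 0.2862

0.2862


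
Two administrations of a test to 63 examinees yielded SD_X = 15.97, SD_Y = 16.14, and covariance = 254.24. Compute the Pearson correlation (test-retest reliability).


r = cov(X,Y) / (SD_X * SD_Y)
r = 254.24 / (15.97 * 16.14)
r = 254.24 / 257.7558
r = 0.9864

0.9864


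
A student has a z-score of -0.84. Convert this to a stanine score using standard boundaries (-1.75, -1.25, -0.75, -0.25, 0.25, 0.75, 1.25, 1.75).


Stanine boundaries: [-1.75, -1.25, -0.75, -0.25, 0.25, 0.75, 1.25, 1.75]
z = -0.84
Check each boundary:
  z >= -1.75 -> could be stanine 2
  z >= -1.25 -> could be stanine 3
  z < -0.75
  z < -0.25
  z < 0.25
  z < 0.75
  z < 1.25
  z < 1.75
Highest qualifying boundary gives stanine = 3

3


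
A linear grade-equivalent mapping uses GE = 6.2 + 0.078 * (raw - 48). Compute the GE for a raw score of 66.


raw - median = 66 - 48 = 18
slope * diff = 0.078 * 18 = 1.404
GE = 6.2 + 1.404
GE = 7.604

7.604


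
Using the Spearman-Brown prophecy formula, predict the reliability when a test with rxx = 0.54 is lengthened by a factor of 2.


r_new = (n * rxx) / (1 + (n-1) * rxx)
r_new = (2 * 0.54) / (1 + 1 * 0.54)
r_new = 1.08 / 1.54
r_new = 0.7013

0.7013
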